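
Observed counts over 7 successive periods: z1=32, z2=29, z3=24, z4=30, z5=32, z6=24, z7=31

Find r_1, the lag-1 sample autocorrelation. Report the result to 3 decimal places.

Mean z̄ = (32 + 29 + 24 + 30 + 32 + 24 + 31)/7 = 28.8571
Deviations from mean: 3.1429, 0.1429, -4.8571, 1.1429, 3.1429, -4.8571, 2.1429
Σ(z_t−z̄)(z_{t+1}−z̄) = (0.4490) + (-0.6939) + (-5.5510) + (3.5918) + (-15.2653) + (-10.4082) = -27.8776
Denominator Σ(z_t−z̄)² = 72.8571
r_1 = -27.8776 / 72.8571 = -0.383

-0.383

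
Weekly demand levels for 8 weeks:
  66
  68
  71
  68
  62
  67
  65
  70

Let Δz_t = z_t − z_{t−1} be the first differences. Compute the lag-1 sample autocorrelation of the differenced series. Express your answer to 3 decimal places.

First differences Δz: 2, 3, -3, -6, 5, -2, 5
Mean of differences = 0.5714
Numerator Σ(Δz_t−Δz̄)(Δz_{t+1}−Δz̄) = -33.6122
Denominator Σ(Δz_t−Δz̄)² = 109.7143
r_1(Δz) = -33.6122 / 109.7143 = -0.306

-0.306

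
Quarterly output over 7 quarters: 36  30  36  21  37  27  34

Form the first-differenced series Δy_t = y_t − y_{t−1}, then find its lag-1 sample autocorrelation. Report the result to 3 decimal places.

First differences Δy: -6, 6, -15, 16, -10, 7
Mean of differences = -0.3333
Numerator Σ(Δy_t−Δȳ)(Δy_{t+1}−Δȳ) = -597.1111
Denominator Σ(Δy_t−Δȳ)² = 701.3333
r_1(Δy) = -597.1111 / 701.3333 = -0.851

-0.851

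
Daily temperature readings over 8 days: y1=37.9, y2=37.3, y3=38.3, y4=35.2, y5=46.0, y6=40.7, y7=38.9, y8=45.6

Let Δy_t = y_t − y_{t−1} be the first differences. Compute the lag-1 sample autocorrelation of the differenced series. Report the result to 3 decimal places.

-0.511

First differences Δy: -0.6, 1.0, -3.1, 10.8, -5.3, -1.8, 6.7
Mean of differences = 1.1000
Numerator Σ(Δy_t−Δȳ)(Δy_{t+1}−Δȳ) = -99.9100
Denominator Σ(Δy_t−Δȳ)² = 195.3600
r_1(Δy) = -99.9100 / 195.3600 = -0.511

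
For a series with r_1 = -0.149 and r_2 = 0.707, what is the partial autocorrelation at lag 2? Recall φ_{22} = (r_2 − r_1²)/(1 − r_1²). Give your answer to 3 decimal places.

0.700

φ_{22} = (r_2 − r_1²) / (1 − r_1²)
r_1² = (-0.149)² = 0.022201
Numerator = 0.707 − 0.0222 = 0.6848; denominator = 1 − 0.0222 = 0.9778
φ_{22} = 0.6848 / 0.9778 = 0.700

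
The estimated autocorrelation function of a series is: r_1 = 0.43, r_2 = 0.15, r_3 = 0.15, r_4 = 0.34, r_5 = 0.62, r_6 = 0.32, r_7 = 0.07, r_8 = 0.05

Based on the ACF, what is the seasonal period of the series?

5

The largest autocorrelation is r_5 = 0.62; the remaining lags stay at or below 0.43. The elevated value at lag 1 (0.43), dropping to 0.15 at lag 2, reflects decaying short-term dependence rather than seasonality.
The dominant spike at lag 5 indicates a seasonal period of 5.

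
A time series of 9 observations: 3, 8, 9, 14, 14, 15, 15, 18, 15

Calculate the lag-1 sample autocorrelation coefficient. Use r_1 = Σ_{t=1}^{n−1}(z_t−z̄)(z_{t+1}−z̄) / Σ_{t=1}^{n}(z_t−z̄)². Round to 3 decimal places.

Mean z̄ = (3 + 8 + 9 + 14 + 14 + 15 + 15 + 18 + 15)/9 = 12.3333
Numerator Σ_{t=1}^{8}(z_t−z̄)(z_{t+1}−z̄) = 93.8889
Denominator Σ(z_t−z̄)² = 176.0000
r_1 = 93.8889 / 176.0000 = 0.533

0.533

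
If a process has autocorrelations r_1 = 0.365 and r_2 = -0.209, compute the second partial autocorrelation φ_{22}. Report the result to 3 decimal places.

-0.395

φ_{22} = (r_2 − r_1²) / (1 − r_1²)
r_1² = (0.365)² = 0.133225
Numerator = -0.209 − 0.1332 = -0.3422; denominator = 1 − 0.1332 = 0.8668
φ_{22} = -0.3422 / 0.8668 = -0.395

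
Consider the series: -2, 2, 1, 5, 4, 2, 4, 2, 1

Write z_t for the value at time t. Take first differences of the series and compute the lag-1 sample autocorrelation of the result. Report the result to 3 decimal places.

-0.352

First differences Δz: 4, -1, 4, -1, -2, 2, -2, -1
Mean of differences = 0.3750
Numerator Σ(Δz_t−Δz̄)(Δz_{t+1}−Δz̄) = -16.1406
Denominator Σ(Δz_t−Δz̄)² = 45.8750
r_1(Δz) = -16.1406 / 45.8750 = -0.352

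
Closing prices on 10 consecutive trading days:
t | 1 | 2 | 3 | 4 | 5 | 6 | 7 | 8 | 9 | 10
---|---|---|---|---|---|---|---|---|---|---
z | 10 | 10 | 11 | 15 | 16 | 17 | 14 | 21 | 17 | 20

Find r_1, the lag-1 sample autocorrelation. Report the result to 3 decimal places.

Mean z̄ = (10 + 10 + 11 + 15 + 16 + 17 + 14 + 21 + 17 + 20)/10 = 15.1000
Numerator Σ_{t=1}^{9}(z_t−z̄)(z_{t+1}−z̄) = 60.8900
Denominator Σ(z_t−z̄)² = 136.9000
r_1 = 60.8900 / 136.9000 = 0.445

0.445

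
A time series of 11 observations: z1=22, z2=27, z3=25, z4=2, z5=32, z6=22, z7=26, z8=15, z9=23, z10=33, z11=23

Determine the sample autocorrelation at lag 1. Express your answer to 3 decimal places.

-0.368

Mean z̄ = (22 + 27 + 25 + 2 + 32 + 22 + 26 + 15 + 23 + 33 + 23)/11 = 22.7273
Numerator Σ_{t=1}^{10}(z_t−z̄)(z_{t+1}−z̄) = -263.6198
Denominator Σ(z_t−z̄)² = 716.1818
r_1 = -263.6198 / 716.1818 = -0.368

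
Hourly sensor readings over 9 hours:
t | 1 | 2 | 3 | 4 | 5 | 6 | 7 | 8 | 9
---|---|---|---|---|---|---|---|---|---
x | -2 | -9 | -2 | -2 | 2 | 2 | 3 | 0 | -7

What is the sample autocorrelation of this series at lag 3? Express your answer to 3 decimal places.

-0.321

Mean x̄ = (-2 − 9 − 2 − 2 + 2 + 2 + 3 + 0 − 7)/9 = -1.6667
Σ(x_t−x̄)(x_{t+3}−x̄) = (0.1111) + (-26.8889) + (-1.2222) + (-1.5556) + (6.1111) + (-19.5556) = -43.0000
Denominator Σ(x_t−x̄)² = 134.0000
r_3 = -43.0000 / 134.0000 = -0.321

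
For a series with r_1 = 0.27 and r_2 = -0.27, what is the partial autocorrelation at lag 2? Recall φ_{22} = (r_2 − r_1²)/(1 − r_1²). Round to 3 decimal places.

-0.370

φ_{22} = (r_2 − r_1²) / (1 − r_1²)
r_1² = (0.27)² = 0.0729
Numerator = -0.27 − 0.0729 = -0.3429; denominator = 1 − 0.0729 = 0.9271
φ_{22} = -0.3429 / 0.9271 = -0.370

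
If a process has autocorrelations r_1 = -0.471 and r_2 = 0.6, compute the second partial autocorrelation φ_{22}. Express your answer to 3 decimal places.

0.486

φ_{22} = (r_2 − r_1²) / (1 − r_1²)
r_1² = (-0.471)² = 0.221841
Numerator = 0.6 − 0.2218 = 0.3782; denominator = 1 − 0.2218 = 0.7782
φ_{22} = 0.3782 / 0.7782 = 0.486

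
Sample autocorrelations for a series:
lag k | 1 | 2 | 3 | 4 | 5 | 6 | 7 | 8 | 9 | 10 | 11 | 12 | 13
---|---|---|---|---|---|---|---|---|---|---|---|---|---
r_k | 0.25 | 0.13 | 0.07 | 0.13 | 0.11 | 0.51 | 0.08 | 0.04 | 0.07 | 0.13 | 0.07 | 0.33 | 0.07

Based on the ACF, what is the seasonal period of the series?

The largest autocorrelation is r_6 = 0.51, with a weaker echo at lag 12 (0.33); the remaining lags stay at or below 0.25. The elevated value at lag 1 (0.25), dropping to 0.13 at lag 2, reflects decaying short-term dependence rather than seasonality.
The dominant spike at lag 6 indicates a seasonal period of 6.

6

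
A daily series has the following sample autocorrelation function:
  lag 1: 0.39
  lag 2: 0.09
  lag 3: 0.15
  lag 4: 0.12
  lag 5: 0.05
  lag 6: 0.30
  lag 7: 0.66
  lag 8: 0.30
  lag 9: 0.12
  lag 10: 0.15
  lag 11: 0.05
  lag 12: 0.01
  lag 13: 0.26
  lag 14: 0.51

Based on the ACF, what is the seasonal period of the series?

7

The largest autocorrelation is r_7 = 0.66, with a weaker echo at lag 14 (0.51); the remaining lags stay at or below 0.39. The elevated value at lag 1 (0.39), dropping to 0.09 at lag 2, reflects decaying short-term dependence rather than seasonality.
The dominant spike at lag 7 indicates a seasonal period of 7.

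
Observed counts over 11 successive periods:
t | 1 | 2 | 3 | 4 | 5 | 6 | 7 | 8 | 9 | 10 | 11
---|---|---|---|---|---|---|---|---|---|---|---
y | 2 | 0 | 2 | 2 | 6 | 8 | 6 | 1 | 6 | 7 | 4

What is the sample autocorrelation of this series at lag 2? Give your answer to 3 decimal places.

-0.176

Mean ȳ = (2 + 0 + 2 + 2 + 6 + 8 + 6 + 1 + 6 + 7 + 4)/11 = 4.0000
Numerator Σ_{t=1}^{9}(y_t−ȳ)(y_{t+2}−ȳ) = -13.0000
Denominator Σ(y_t−ȳ)² = 74.0000
r_2 = -13.0000 / 74.0000 = -0.176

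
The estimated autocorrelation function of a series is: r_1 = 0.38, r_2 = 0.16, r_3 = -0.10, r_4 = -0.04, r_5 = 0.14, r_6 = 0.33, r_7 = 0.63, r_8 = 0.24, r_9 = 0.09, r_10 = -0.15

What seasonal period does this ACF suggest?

7

The largest autocorrelation is r_7 = 0.63; the remaining lags stay at or below 0.38. The elevated value at lag 1 (0.38), dropping to 0.16 at lag 2, reflects decaying short-term dependence rather than seasonality.
The dominant spike at lag 7 indicates a seasonal period of 7.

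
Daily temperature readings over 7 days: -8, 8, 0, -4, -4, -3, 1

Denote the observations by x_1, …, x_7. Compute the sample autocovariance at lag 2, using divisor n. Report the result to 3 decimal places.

Mean x̄ = (-8 + 8 + 0 − 4 − 4 − 3 + 1)/7 = -1.4286
Deviations: -6.5714, 9.4286, 1.4286, -2.5714, -2.5714, -1.5714, 2.4286
Σ_{t=1}^{5}(x_t−x̄)(x_{t+2}−x̄) = -39.5102
γ_2 = -39.5102 / 7 = -5.644

-5.644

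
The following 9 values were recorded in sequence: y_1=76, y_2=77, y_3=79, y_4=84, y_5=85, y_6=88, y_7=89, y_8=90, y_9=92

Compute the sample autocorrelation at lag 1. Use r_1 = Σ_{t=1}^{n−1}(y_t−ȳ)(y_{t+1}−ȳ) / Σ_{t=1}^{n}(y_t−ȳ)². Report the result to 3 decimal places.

0.687

Mean ȳ = (76 + 77 + 79 + 84 + 85 + 88 + 89 + 90 + 92)/9 = 84.4444
Numerator Σ_{t=1}^{8}(y_t−ȳ)(y_{t+1}−ȳ) = 191.0247
Denominator Σ(y_t−ȳ)² = 278.2222
r_1 = 191.0247 / 278.2222 = 0.687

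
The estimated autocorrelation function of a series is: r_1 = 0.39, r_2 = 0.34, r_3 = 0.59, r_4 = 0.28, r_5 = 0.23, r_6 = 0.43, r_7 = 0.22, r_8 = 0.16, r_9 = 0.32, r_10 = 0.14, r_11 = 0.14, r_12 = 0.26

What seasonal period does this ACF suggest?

3

The largest autocorrelation is r_3 = 0.59, with a weaker echo at lag 6 (0.43); the remaining lags stay at or below 0.39. The elevated value at lag 1 (0.39), dropping to 0.34 at lag 2, reflects decaying short-term dependence rather than seasonality.
The dominant spike at lag 3 indicates a seasonal period of 3.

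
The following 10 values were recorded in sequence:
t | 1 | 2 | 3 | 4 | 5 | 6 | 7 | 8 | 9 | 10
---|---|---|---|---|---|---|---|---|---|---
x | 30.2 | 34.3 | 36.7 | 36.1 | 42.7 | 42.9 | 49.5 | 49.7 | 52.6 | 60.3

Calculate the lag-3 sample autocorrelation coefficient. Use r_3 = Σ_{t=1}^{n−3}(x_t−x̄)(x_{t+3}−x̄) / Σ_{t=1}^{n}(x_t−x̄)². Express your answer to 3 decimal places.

Mean x̄ = (30.2 + 34.3 + 36.7 + 36.1 + 42.7 + 42.9 + 49.5 + 49.7 + 52.6 + 60.3)/10 = 43.5000
Numerator Σ_{t=1}^{7}(x_t−x̄)(x_{t+3}−x̄) = 155.8400
Denominator Σ(x_t−x̄)² = 803.0200
r_3 = 155.8400 / 803.0200 = 0.194

0.194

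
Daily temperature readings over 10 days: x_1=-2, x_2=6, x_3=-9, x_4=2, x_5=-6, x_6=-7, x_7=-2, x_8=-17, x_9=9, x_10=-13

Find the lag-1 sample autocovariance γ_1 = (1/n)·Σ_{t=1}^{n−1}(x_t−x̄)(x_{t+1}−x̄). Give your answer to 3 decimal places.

Mean x̄ = (-2 + 6 − 9 + 2 − 6 − 7 − 2 − 17 + 9 − 13)/10 = -3.9000
Σ_{t=1}^{9}(x_t−x̄)(x_{t+1}−x̄) = -384.8100
γ_1 = -384.8100 / 10 = -38.481

-38.481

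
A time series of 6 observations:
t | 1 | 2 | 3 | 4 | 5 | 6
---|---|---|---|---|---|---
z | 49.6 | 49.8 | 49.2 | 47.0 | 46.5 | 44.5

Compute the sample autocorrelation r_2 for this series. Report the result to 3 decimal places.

0.078

Mean z̄ = (49.6 + 49.8 + 49.2 + 47.0 + 46.5 + 44.5)/6 = 47.7667
Numerator Σ_{t=1}^{4}(z_t−z̄)(z_{t+2}−z̄) = 1.7578
Denominator Σ(z_t−z̄)² = 22.4133
r_2 = 1.7578 / 22.4133 = 0.078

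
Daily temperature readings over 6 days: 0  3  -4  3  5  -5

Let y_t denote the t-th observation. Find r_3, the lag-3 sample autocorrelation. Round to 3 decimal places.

0.416

Mean ȳ = (0 + 3 − 4 + 3 + 5 − 5)/6 = 0.3333
Deviations from mean: -0.3333, 2.6667, -4.3333, 2.6667, 4.6667, -5.3333
Numerator Σ_{t=1}^{3}(y_t−ȳ)(y_{t+3}−ȳ) = 34.6667
Denominator Σ(y_t−ȳ)² = 83.3333
r_3 = 34.6667 / 83.3333 = 0.416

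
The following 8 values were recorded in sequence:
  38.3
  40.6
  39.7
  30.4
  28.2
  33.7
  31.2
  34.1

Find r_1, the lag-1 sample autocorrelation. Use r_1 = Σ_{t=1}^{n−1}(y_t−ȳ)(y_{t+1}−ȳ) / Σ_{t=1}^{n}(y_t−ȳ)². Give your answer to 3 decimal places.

0.466

Mean ȳ = (38.3 + 40.6 + 39.7 + 30.4 + 28.2 + 33.7 + 31.2 + 34.1)/8 = 34.5250
Deviations from mean: 3.7750, 6.0750, 5.1750, -4.1250, -6.3250, -0.8250, -3.3250, -0.4250
Σ(y_t−ȳ)(y_{t+1}−ȳ) = (22.9331) + (31.4381) + (-21.3469) + (26.0906) + (5.2181) + (2.7431) + (1.4131) = 68.4894
Denominator Σ(y_t−ȳ)² = 146.8750
r_1 = 68.4894 / 146.8750 = 0.466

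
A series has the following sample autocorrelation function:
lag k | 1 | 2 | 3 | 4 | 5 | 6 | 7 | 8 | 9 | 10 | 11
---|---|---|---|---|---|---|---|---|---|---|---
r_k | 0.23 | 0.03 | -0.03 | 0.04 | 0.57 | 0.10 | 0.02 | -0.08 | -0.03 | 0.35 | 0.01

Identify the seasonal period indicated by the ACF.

The largest autocorrelation is r_5 = 0.57, with a weaker echo at lag 10 (0.35); the remaining lags stay at or below 0.23. The elevated value at lag 1 (0.23), dropping to 0.03 at lag 2, reflects decaying short-term dependence rather than seasonality.
The dominant spike at lag 5 indicates a seasonal period of 5.

5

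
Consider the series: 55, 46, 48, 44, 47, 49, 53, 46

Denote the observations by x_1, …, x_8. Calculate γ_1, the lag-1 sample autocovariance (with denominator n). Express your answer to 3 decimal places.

Mean x̄ = (55 + 46 + 48 + 44 + 47 + 49 + 53 + 46)/8 = 48.5000
Σ_{t=1}^{7}(x_t−x̄)(x_{t+1}−x̄) = -15.7500
γ_1 = -15.7500 / 8 = -1.969

-1.969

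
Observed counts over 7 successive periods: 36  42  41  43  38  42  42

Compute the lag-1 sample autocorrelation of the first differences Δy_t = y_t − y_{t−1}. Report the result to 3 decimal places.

First differences Δy: 6, -1, 2, -5, 4, 0
Mean of differences = 1.0000
Numerator Σ(Δy_t−Δȳ)(Δy_{t+1}−Δȳ) = -39.0000
Denominator Σ(Δy_t−Δȳ)² = 76.0000
r_1(Δy) = -39.0000 / 76.0000 = -0.513

-0.513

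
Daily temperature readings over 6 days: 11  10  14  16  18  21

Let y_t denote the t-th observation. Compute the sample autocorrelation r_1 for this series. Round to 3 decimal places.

0.511

Mean ȳ = (11 + 10 + 14 + 16 + 18 + 21)/6 = 15.0000
Σ(y_t−ȳ)(y_{t+1}−ȳ) = (20.0000) + (5.0000) + (-1.0000) + (3.0000) + (18.0000) = 45.0000
Denominator Σ(y_t−ȳ)² = 88.0000
r_1 = 45.0000 / 88.0000 = 0.511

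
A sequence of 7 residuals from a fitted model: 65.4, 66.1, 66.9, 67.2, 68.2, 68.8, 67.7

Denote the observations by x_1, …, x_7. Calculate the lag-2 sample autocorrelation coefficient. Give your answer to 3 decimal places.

Mean x̄ = (65.4 + 66.1 + 66.9 + 67.2 + 68.2 + 68.8 + 67.7)/7 = 67.1857
Σ(x_t−x̄)(x_{t+2}−x̄) = (0.5102) + (-0.0155) + (-0.2898) + (0.0231) + (0.5216) = 0.7496
Denominator Σ(x_t−x̄)² = 8.3486
r_2 = 0.7496 / 8.3486 = 0.090

0.090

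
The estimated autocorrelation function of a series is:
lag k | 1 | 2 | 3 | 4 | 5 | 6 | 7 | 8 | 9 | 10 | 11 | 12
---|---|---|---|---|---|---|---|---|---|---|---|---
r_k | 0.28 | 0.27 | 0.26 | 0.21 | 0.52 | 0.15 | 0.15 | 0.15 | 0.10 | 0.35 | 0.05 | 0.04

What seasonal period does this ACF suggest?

5

The largest autocorrelation is r_5 = 0.52, with a weaker echo at lag 10 (0.35); the remaining lags stay at or below 0.28. The elevated value at lag 1 (0.28), dropping to 0.27 at lag 2, reflects decaying short-term dependence rather than seasonality.
The dominant spike at lag 5 indicates a seasonal period of 5.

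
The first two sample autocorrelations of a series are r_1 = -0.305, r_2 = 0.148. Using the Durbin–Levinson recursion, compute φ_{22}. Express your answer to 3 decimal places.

φ_{22} = (r_2 − r_1²) / (1 − r_1²)
r_1² = (-0.305)² = 0.093025
Numerator = 0.148 − 0.0930 = 0.0550; denominator = 1 − 0.0930 = 0.9070
φ_{22} = 0.0550 / 0.9070 = 0.061

0.061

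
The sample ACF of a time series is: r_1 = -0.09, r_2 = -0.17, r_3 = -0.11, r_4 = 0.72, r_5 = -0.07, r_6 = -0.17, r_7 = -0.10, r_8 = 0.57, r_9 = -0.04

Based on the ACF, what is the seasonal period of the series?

4

The largest autocorrelation is r_4 = 0.72, with a weaker echo at lag 8 (0.57); the remaining lags stay at or below -0.04.
The dominant spike at lag 4 indicates a seasonal period of 4.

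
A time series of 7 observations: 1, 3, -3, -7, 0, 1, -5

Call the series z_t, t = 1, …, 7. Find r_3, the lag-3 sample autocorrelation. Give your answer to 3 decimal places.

0.111

Mean z̄ = (1 + 3 − 3 − 7 + 0 + 1 − 5)/7 = -1.4286
Deviations from mean: 2.4286, 4.4286, -1.5714, -5.5714, 1.4286, 2.4286, -3.5714
Σ(z_t−z̄)(z_{t+3}−z̄) = (-13.5306) + (6.3265) + (-3.8163) + (19.8980) = 8.8776
Denominator Σ(z_t−z̄)² = 79.7143
r_3 = 8.8776 / 79.7143 = 0.111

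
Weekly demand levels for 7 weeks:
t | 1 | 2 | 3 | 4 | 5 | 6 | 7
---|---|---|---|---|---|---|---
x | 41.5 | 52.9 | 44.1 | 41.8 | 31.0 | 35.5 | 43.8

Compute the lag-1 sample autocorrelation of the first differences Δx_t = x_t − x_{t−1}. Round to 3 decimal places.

First differences Δx: 11.4, -8.8, -2.3, -10.8, 4.5, 8.3
Mean of differences = 0.3833
Numerator Σ(Δx_t−Δx̄)(Δx_{t+1}−Δx̄) = -59.9669
Denominator Σ(Δx_t−Δx̄)² = 417.5883
r_1(Δx) = -59.9669 / 417.5883 = -0.144

-0.144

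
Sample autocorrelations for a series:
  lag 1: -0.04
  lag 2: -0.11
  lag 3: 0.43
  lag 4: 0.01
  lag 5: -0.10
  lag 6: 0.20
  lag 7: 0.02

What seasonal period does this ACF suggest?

The largest autocorrelation is r_3 = 0.43, with a weaker echo at lag 6 (0.20); the remaining lags stay at or below 0.02.
The dominant spike at lag 3 indicates a seasonal period of 3.

3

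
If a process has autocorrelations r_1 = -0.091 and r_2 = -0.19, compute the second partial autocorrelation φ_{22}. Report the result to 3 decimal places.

-0.200

φ_{22} = (r_2 − r_1²) / (1 − r_1²)
r_1² = (-0.091)² = 0.008281
Numerator = -0.19 − 0.0083 = -0.1983; denominator = 1 − 0.0083 = 0.9917
φ_{22} = -0.1983 / 0.9917 = -0.200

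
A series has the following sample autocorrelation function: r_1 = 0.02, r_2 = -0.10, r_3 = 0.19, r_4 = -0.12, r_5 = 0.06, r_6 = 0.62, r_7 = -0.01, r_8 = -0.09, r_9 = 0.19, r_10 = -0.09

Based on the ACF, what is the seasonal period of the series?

The largest autocorrelation is r_6 = 0.62; the remaining lags stay at or below 0.19.
The dominant spike at lag 6 indicates a seasonal period of 6.

6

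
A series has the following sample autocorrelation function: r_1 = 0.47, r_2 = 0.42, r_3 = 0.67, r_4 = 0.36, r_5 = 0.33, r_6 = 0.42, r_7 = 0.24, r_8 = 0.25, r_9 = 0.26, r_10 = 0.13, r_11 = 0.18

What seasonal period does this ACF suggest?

The largest autocorrelation is r_3 = 0.67; the remaining lags stay at or below 0.47. The elevated value at lag 1 (0.47), dropping to 0.42 at lag 2, reflects decaying short-term dependence rather than seasonality.
The dominant spike at lag 3 indicates a seasonal period of 3.

3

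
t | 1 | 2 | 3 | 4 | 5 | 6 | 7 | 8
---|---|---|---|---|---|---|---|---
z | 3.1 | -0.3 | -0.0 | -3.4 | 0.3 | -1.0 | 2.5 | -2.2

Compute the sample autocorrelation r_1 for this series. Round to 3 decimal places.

Mean z̄ = (3.1 − 0.3 − 0.0 − 3.4 + 0.3 − 1.0 + 2.5 − 2.2)/8 = -0.1250
Deviations from mean: 3.2250, -0.1750, 0.1250, -3.2750, 0.4250, -0.8750, 2.6250, -2.0750
Numerator Σ_{t=1}^{7}(z_t−z̄)(z_{t+1}−z̄) = -10.5031
Denominator Σ(z_t−z̄)² = 33.3150
r_1 = -10.5031 / 33.3150 = -0.315

-0.315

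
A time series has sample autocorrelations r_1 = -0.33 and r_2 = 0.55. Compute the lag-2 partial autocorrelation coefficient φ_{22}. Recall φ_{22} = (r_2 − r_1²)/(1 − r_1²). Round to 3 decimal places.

0.495

φ_{22} = (r_2 − r_1²) / (1 − r_1²)
r_1² = (-0.33)² = 0.1089
Numerator = 0.55 − 0.1089 = 0.4411; denominator = 1 − 0.1089 = 0.8911
φ_{22} = 0.4411 / 0.8911 = 0.495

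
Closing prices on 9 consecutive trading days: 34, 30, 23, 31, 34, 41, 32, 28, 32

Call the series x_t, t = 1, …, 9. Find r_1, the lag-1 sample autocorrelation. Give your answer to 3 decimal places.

Mean x̄ = (34 + 30 + 23 + 31 + 34 + 41 + 32 + 28 + 32)/9 = 31.6667
Numerator Σ_{t=1}^{8}(x_t−x̄)(x_{t+1}−x̄) = 37.2222
Denominator Σ(x_t−x̄)² = 190.0000
r_1 = 37.2222 / 190.0000 = 0.196

0.196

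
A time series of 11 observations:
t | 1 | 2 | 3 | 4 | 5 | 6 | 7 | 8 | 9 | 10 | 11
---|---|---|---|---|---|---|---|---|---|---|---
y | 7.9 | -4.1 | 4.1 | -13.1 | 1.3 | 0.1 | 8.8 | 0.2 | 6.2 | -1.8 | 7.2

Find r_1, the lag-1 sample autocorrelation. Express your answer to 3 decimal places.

Mean ȳ = (7.9 − 4.1 + 4.1 − 13.1 + 1.3 + 0.1 + 8.8 + 0.2 + 6.2 − 1.8 + 7.2)/11 = 1.5273
Numerator Σ_{t=1}^{10}(y_t−ȳ)(y_{t+1}−ȳ) = -144.9789
Denominator Σ(y_t−ȳ)² = 414.6818
r_1 = -144.9789 / 414.6818 = -0.350

-0.350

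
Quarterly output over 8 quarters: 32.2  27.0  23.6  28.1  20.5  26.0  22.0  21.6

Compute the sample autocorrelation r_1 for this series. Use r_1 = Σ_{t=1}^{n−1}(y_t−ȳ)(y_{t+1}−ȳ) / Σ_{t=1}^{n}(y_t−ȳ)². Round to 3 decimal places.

-0.034

Mean ȳ = (32.2 + 27.0 + 23.6 + 28.1 + 20.5 + 26.0 + 22.0 + 21.6)/8 = 25.1250
Deviations from mean: 7.0750, 1.8750, -1.5250, 2.9750, -4.6250, 0.8750, -3.1250, -3.5250
Σ(y_t−ȳ)(y_{t+1}−ȳ) = (13.2656) + (-2.8594) + (-4.5369) + (-13.7594) + (-4.0469) + (-2.7344) + (11.0156) = -3.6556
Denominator Σ(y_t−ȳ)² = 109.0950
r_1 = -3.6556 / 109.0950 = -0.034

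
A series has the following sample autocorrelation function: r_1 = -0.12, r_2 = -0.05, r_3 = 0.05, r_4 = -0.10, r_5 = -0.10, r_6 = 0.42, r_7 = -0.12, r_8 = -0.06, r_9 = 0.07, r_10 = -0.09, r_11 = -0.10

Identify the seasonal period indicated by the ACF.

6

The largest autocorrelation is r_6 = 0.42; the remaining lags stay at or below 0.07.
The dominant spike at lag 6 indicates a seasonal period of 6.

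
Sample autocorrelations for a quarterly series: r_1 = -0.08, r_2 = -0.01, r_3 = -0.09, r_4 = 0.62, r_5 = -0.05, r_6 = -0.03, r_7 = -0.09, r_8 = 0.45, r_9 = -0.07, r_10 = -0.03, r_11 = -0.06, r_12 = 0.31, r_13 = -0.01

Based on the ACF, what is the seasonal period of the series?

4

The largest autocorrelation is r_4 = 0.62, with weaker echoes at lags 8 (0.45) and 12 (0.31); the remaining lags stay at or below -0.01.
The dominant spike at lag 4 indicates a seasonal period of 4.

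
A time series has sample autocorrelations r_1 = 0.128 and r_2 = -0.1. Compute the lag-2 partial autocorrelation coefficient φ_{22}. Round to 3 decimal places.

-0.118

φ_{22} = (r_2 − r_1²) / (1 − r_1²)
r_1² = (0.128)² = 0.016384
Numerator = -0.1 − 0.0164 = -0.1164; denominator = 1 − 0.0164 = 0.9836
φ_{22} = -0.1164 / 0.9836 = -0.118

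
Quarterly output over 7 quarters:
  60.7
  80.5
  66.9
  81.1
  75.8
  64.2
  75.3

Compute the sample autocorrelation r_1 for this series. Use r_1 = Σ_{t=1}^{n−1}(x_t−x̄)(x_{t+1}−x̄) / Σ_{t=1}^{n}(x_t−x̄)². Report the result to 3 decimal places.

Mean x̄ = (60.7 + 80.5 + 66.9 + 81.1 + 75.8 + 64.2 + 75.3)/7 = 72.0714
Numerator Σ_{t=1}^{6}(x_t−x̄)(x_{t+1}−x̄) = -207.2222
Denominator Σ(x_t−x̄)² = 394.8943
r_1 = -207.2222 / 394.8943 = -0.525

-0.525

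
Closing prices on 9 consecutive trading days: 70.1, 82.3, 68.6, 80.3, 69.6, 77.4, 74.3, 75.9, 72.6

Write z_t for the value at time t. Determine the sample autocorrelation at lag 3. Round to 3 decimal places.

Mean z̄ = (70.1 + 82.3 + 68.6 + 80.3 + 69.6 + 77.4 + 74.3 + 75.9 + 72.6)/9 = 74.5667
Σ(z_t−z̄)(z_{t+3}−z̄) = (-25.6089) + (-38.4089) + (-16.9056) + (-1.5289) + (-6.6222) + (-5.5722) = -94.6467
Denominator Σ(z_t−z̄)² = 186.6400
r_3 = -94.6467 / 186.6400 = -0.507

-0.507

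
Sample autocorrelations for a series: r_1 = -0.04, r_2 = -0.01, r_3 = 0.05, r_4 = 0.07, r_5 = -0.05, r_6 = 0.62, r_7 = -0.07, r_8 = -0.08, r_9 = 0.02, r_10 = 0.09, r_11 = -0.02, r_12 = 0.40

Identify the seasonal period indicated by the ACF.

6

The largest autocorrelation is r_6 = 0.62, with a weaker echo at lag 12 (0.40); the remaining lags stay at or below 0.09.
The dominant spike at lag 6 indicates a seasonal period of 6.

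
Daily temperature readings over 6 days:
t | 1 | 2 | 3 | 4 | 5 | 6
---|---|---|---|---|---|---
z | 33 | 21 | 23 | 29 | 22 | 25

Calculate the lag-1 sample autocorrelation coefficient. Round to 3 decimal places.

-0.388

Mean z̄ = (33 + 21 + 23 + 29 + 22 + 25)/6 = 25.5000
Numerator Σ_{t=1}^{5}(z_t−z̄)(z_{t+1}−z̄) = -41.7500
Denominator Σ(z_t−z̄)² = 107.5000
r_1 = -41.7500 / 107.5000 = -0.388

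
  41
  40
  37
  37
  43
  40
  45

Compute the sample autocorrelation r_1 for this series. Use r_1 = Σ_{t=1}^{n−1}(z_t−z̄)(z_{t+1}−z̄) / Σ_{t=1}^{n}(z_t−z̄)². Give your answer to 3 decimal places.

0.021

Mean z̄ = (41 + 40 + 37 + 37 + 43 + 40 + 45)/7 = 40.4286
Deviations from mean: 0.5714, -0.4286, -3.4286, -3.4286, 2.5714, -0.4286, 4.5714
Σ(z_t−z̄)(z_{t+1}−z̄) = (-0.2449) + (1.4694) + (11.7551) + (-8.8163) + (-1.1020) + (-1.9592) = 1.1020
Denominator Σ(z_t−z̄)² = 51.7143
r_1 = 1.1020 / 51.7143 = 0.021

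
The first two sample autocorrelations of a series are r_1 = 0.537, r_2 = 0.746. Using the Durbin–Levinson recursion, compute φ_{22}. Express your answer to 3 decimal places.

0.643

φ_{22} = (r_2 − r_1²) / (1 − r_1²)
r_1² = (0.537)² = 0.288369
Numerator = 0.746 − 0.2884 = 0.4576; denominator = 1 − 0.2884 = 0.7116
φ_{22} = 0.4576 / 0.7116 = 0.643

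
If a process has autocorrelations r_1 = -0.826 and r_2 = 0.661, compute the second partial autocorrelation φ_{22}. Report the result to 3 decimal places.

-0.067

φ_{22} = (r_2 − r_1²) / (1 − r_1²)
r_1² = (-0.826)² = 0.682276
Numerator = 0.661 − 0.6823 = -0.0213; denominator = 1 − 0.6823 = 0.3177
φ_{22} = -0.0213 / 0.3177 = -0.067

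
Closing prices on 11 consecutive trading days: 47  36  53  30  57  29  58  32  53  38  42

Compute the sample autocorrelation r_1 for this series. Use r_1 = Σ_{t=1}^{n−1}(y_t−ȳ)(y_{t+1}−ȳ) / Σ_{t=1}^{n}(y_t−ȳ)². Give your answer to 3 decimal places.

-0.948

Mean ȳ = (47 + 36 + 53 + 30 + 57 + 29 + 58 + 32 + 53 + 38 + 42)/11 = 43.1818
Numerator Σ_{t=1}^{10}(y_t−ȳ)(y_{t+1}−ȳ) = -1135.8512
Denominator Σ(y_t−ȳ)² = 1197.6364
r_1 = -1135.8512 / 1197.6364 = -0.948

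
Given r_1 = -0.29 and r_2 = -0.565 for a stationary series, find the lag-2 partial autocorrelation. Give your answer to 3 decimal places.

-0.709

φ_{22} = (r_2 − r_1²) / (1 − r_1²)
r_1² = (-0.29)² = 0.0841
Numerator = -0.565 − 0.0841 = -0.6491; denominator = 1 − 0.0841 = 0.9159
φ_{22} = -0.6491 / 0.9159 = -0.709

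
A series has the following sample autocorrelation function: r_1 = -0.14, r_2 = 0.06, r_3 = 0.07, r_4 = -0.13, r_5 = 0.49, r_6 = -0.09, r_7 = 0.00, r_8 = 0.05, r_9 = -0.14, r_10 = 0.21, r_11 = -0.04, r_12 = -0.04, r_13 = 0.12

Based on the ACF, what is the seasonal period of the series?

5

The largest autocorrelation is r_5 = 0.49, with a weaker echo at lag 10 (0.21); the remaining lags stay at or below 0.12.
The dominant spike at lag 5 indicates a seasonal period of 5.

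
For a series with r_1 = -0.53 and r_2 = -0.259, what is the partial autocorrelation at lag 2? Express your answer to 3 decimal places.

-0.751

φ_{22} = (r_2 − r_1²) / (1 − r_1²)
r_1² = (-0.53)² = 0.2809
Numerator = -0.259 − 0.2809 = -0.5399; denominator = 1 − 0.2809 = 0.7191
φ_{22} = -0.5399 / 0.7191 = -0.751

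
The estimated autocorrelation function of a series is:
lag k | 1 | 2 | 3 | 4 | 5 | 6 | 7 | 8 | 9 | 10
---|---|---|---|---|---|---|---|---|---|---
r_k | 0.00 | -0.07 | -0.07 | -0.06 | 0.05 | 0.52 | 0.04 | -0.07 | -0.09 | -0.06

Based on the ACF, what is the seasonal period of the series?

6

The largest autocorrelation is r_6 = 0.52; the remaining lags stay at or below 0.05.
The dominant spike at lag 6 indicates a seasonal period of 6.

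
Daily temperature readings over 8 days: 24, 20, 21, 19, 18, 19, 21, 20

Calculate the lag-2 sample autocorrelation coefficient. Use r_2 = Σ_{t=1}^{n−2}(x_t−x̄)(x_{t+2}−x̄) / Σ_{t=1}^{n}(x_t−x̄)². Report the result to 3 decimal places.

0.069

Mean x̄ = (24 + 20 + 21 + 19 + 18 + 19 + 21 + 20)/8 = 20.2500
Deviations from mean: 3.7500, -0.2500, 0.7500, -1.2500, -2.2500, -1.2500, 0.7500, -0.2500
Numerator Σ_{t=1}^{6}(x_t−x̄)(x_{t+2}−x̄) = 1.6250
Denominator Σ(x_t−x̄)² = 23.5000
r_2 = 1.6250 / 23.5000 = 0.069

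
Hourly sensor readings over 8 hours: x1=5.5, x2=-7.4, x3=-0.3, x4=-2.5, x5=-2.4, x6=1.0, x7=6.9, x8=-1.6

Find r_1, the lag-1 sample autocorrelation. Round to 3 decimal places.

Mean x̄ = (5.5 − 7.4 − 0.3 − 2.5 − 2.4 + 1.0 + 6.9 − 1.6)/8 = -0.1000
Σ(x_t−x̄)(x_{t+1}−x̄) = (-40.8800) + (1.4600) + (0.4800) + (5.5200) + (-2.5300) + (7.7000) + (-10.5000) = -38.7500
Denominator Σ(x_t−x̄)² = 148.2000
r_1 = -38.7500 / 148.2000 = -0.261

-0.261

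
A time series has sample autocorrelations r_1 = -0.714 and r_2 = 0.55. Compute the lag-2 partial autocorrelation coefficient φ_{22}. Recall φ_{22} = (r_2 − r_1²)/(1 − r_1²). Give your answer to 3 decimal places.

φ_{22} = (r_2 − r_1²) / (1 − r_1²)
r_1² = (-0.714)² = 0.509796
Numerator = 0.55 − 0.5098 = 0.0402; denominator = 1 − 0.5098 = 0.4902
φ_{22} = 0.0402 / 0.4902 = 0.082

0.082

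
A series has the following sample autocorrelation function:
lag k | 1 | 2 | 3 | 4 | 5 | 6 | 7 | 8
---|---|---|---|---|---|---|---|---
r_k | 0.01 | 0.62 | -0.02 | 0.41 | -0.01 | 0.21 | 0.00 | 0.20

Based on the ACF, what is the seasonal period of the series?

The largest autocorrelation is r_2 = 0.62, with weaker echoes at lags 4 (0.41), 6 (0.21) and 8 (0.20); the remaining lags stay at or below 0.01.
The dominant spike at lag 2 indicates a seasonal period of 2.

2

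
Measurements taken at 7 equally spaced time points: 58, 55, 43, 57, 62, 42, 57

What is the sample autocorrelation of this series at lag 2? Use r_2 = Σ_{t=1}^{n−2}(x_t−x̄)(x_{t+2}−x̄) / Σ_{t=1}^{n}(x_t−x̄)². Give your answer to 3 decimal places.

Mean x̄ = (58 + 55 + 43 + 57 + 62 + 42 + 57)/7 = 53.4286
Σ(x_t−x̄)(x_{t+2}−x̄) = (-47.6735) + (5.6122) + (-89.3878) + (-40.8163) + (30.6122) = -141.6531
Denominator Σ(x_t−x̄)² = 361.7143
r_2 = -141.6531 / 361.7143 = -0.392

-0.392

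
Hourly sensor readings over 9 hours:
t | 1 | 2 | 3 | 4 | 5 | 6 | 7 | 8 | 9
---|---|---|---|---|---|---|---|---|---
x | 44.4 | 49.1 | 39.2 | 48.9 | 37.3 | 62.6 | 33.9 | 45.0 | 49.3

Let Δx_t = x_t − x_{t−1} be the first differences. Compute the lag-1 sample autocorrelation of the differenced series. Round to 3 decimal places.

-0.791

First differences Δx: 4.7, -9.9, 9.7, -11.6, 25.3, -28.7, 11.1, 4.3
Mean of differences = 0.6125
Numerator Σ(Δx_t−Δx̄)(Δx_{t+1}−Δx̄) = -1543.3739
Denominator Σ(Δx_t−Δx̄)² = 1951.2288
r_1(Δx) = -1543.3739 / 1951.2288 = -0.791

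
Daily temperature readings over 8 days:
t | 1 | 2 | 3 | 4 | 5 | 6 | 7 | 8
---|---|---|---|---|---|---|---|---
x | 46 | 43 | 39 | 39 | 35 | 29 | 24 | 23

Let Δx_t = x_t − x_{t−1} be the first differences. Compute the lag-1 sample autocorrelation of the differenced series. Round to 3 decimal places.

-0.081

First differences Δx: -3, -4, 0, -4, -6, -5, -1
Mean of differences = -3.2857
Numerator Σ(Δx_t−Δx̄)(Δx_{t+1}−Δx̄) = -2.2245
Denominator Σ(Δx_t−Δx̄)² = 27.4286
r_1(Δx) = -2.2245 / 27.4286 = -0.081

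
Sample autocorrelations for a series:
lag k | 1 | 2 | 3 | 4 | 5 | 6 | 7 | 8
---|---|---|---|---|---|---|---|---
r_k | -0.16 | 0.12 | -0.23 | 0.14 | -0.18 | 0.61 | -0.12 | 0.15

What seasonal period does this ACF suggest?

6

The largest autocorrelation is r_6 = 0.61; the remaining lags stay at or below 0.15.
The dominant spike at lag 6 indicates a seasonal period of 6.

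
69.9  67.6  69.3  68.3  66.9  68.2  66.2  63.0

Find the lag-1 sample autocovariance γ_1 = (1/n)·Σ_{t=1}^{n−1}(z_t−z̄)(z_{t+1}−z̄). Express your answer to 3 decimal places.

Mean z̄ = (69.9 + 67.6 + 69.3 + 68.3 + 66.9 + 68.2 + 66.2 + 63.0)/8 = 67.4250
Deviations: 2.4750, 0.1750, 1.8750, 0.8750, -0.5250, 0.7750, -1.2250, -4.4250
Σ_{t=1}^{7}(z_t−z̄)(z_{t+1}−z̄) = 6.0069
γ_1 = 6.0069 / 8 = 0.751

0.751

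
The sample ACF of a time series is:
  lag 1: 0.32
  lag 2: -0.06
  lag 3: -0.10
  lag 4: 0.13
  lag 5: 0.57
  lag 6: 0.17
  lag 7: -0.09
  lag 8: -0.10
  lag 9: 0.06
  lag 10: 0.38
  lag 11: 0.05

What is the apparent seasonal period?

5

The largest autocorrelation is r_5 = 0.57, with a weaker echo at lag 10 (0.38); the remaining lags stay at or below 0.32.
The dominant spike at lag 5 indicates a seasonal period of 5.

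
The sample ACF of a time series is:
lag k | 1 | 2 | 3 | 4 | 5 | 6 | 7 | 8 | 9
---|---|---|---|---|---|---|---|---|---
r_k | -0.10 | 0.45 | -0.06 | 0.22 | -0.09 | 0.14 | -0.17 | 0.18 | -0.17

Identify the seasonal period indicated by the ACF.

The largest autocorrelation is r_2 = 0.45, with weaker echoes at lags 4 (0.22) and 8 (0.18); the remaining lags stay at or below 0.14.
The dominant spike at lag 2 indicates a seasonal period of 2.

2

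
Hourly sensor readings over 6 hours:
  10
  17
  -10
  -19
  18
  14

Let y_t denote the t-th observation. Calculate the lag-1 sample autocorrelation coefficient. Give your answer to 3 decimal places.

0.037

Mean ȳ = (10 + 17 − 10 − 19 + 18 + 14)/6 = 5.0000
Deviations from mean: 5.0000, 12.0000, -15.0000, -24.0000, 13.0000, 9.0000
Σ(y_t−ȳ)(y_{t+1}−ȳ) = (60.0000) + (-180.0000) + (360.0000) + (-312.0000) + (117.0000) = 45.0000
Denominator Σ(y_t−ȳ)² = 1220.0000
r_1 = 45.0000 / 1220.0000 = 0.037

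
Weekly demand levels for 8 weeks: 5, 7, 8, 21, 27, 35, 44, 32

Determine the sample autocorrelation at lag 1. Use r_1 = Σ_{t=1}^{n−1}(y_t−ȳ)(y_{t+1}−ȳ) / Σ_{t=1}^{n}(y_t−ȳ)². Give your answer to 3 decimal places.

Mean ȳ = (5 + 7 + 8 + 21 + 27 + 35 + 44 + 32)/8 = 22.3750
Deviations from mean: -17.3750, -15.3750, -14.3750, -1.3750, 4.6250, 12.6250, 21.6250, 9.6250
Σ(y_t−ȳ)(y_{t+1}−ȳ) = (267.1406) + (221.0156) + (19.7656) + (-6.3594) + (58.3906) + (273.0156) + (208.1406) = 1041.1094
Denominator Σ(y_t−ȳ)² = 1487.8750
r_1 = 1041.1094 / 1487.8750 = 0.700

0.700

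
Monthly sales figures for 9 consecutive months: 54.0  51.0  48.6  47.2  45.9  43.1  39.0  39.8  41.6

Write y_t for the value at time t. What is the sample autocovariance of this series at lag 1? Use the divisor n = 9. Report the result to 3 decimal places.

Mean ȳ = (54.0 + 51.0 + 48.6 + 47.2 + 45.9 + 43.1 + 39.0 + 39.8 + 41.6)/9 = 45.5778
Σ_{t=1}^{8}(y_t−ȳ)(y_{t+1}−ȳ) = 143.9673
γ_1 = 143.9673 / 9 = 15.996

15.996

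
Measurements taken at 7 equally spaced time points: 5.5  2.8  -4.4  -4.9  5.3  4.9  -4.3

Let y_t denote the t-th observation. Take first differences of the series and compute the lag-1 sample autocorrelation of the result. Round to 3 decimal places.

First differences Δy: -2.7, -7.2, -0.5, 10.2, -0.4, -9.2
Mean of differences = -1.6333
Numerator Σ(Δy_t−Δȳ)(Δy_{t+1}−Δȳ) = 18.3022
Denominator Σ(Δy_t−Δȳ)² = 232.2133
r_1(Δy) = 18.3022 / 232.2133 = 0.079

0.079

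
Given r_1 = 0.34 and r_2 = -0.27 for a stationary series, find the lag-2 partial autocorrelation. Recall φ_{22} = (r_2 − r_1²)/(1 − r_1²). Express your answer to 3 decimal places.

φ_{22} = (r_2 − r_1²) / (1 − r_1²)
r_1² = (0.34)² = 0.1156
Numerator = -0.27 − 0.1156 = -0.3856; denominator = 1 − 0.1156 = 0.8844
φ_{22} = -0.3856 / 0.8844 = -0.436

-0.436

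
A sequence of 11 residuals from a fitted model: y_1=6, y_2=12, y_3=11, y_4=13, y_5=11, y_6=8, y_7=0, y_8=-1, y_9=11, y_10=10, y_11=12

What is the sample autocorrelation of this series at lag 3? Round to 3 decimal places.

-0.484

Mean ȳ = (6 + 12 + 11 + 13 + 11 + 8 + 0 − 1 + 11 + 10 + 12)/11 = 8.4545
Numerator Σ_{t=1}^{8}(y_t−ȳ)(y_{t+3}−ȳ) = -113.5289
Denominator Σ(y_t−ȳ)² = 234.7273
r_3 = -113.5289 / 234.7273 = -0.484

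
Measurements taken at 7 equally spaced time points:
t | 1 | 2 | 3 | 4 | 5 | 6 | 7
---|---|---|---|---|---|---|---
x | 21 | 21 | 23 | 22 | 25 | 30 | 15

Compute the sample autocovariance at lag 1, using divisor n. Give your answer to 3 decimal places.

-5.271

Mean x̄ = (21 + 21 + 23 + 22 + 25 + 30 + 15)/7 = 22.4286
Σ_{t=1}^{6}(x_t−x̄)(x_{t+1}−x̄) = -36.8980
γ_1 = -36.8980 / 7 = -5.271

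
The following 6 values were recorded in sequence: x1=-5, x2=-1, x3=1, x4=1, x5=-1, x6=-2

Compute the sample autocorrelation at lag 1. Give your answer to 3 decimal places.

Mean x̄ = (-5 − 1 + 1 + 1 − 1 − 2)/6 = -1.1667
Deviations from mean: -3.8333, 0.1667, 2.1667, 2.1667, 0.1667, -0.8333
Σ(x_t−x̄)(x_{t+1}−x̄) = (-0.6389) + (0.3611) + (4.6944) + (0.3611) + (-0.1389) = 4.6389
Denominator Σ(x_t−x̄)² = 24.8333
r_1 = 4.6389 / 24.8333 = 0.187

0.187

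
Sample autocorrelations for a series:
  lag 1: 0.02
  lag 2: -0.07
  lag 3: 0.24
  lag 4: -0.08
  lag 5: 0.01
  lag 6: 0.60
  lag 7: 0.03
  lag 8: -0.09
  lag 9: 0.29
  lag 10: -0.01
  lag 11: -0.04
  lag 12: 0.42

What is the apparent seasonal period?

The largest autocorrelation is r_6 = 0.60, with a weaker echo at lag 12 (0.42); the remaining lags stay at or below 0.29.
The dominant spike at lag 6 indicates a seasonal period of 6.

6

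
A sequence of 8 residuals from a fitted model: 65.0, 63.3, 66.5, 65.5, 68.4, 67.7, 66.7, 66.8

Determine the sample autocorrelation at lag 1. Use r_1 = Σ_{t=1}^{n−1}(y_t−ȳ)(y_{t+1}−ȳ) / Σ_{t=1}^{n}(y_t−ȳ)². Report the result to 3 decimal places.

0.286

Mean ȳ = (65.0 + 63.3 + 66.5 + 65.5 + 68.4 + 67.7 + 66.7 + 66.8)/8 = 66.2375
Deviations from mean: -1.2375, -2.9375, 0.2625, -0.7375, 2.1625, 1.4625, 0.4625, 0.5625
Numerator Σ_{t=1}^{7}(y_t−ȳ)(y_{t+1}−ȳ) = 5.1748
Denominator Σ(y_t−ȳ)² = 18.1188
r_1 = 5.1748 / 18.1188 = 0.286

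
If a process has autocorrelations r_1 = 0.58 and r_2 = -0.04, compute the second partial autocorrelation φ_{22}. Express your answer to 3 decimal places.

φ_{22} = (r_2 − r_1²) / (1 − r_1²)
r_1² = (0.58)² = 0.3364
Numerator = -0.04 − 0.3364 = -0.3764; denominator = 1 − 0.3364 = 0.6636
φ_{22} = -0.3764 / 0.6636 = -0.567

-0.567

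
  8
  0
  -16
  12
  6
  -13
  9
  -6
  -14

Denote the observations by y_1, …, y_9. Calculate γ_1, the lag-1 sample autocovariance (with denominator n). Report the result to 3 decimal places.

-33.318

Mean ȳ = (8 + 0 − 16 + 12 + 6 − 13 + 9 − 6 − 14)/9 = -1.5556
Σ_{t=1}^{8}(y_t−ȳ)(y_{t+1}−ȳ) = -299.8642
γ_1 = -299.8642 / 9 = -33.318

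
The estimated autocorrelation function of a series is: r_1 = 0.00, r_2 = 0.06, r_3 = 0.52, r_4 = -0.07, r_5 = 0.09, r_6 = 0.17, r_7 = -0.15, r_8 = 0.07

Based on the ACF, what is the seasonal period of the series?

3

The largest autocorrelation is r_3 = 0.52, with a weaker echo at lag 6 (0.17); the remaining lags stay at or below 0.09.
The dominant spike at lag 3 indicates a seasonal period of 3.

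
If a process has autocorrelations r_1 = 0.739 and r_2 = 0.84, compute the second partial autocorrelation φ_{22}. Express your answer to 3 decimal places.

0.647

φ_{22} = (r_2 − r_1²) / (1 − r_1²)
r_1² = (0.739)² = 0.546121
Numerator = 0.84 − 0.5461 = 0.2939; denominator = 1 − 0.5461 = 0.4539
φ_{22} = 0.2939 / 0.4539 = 0.647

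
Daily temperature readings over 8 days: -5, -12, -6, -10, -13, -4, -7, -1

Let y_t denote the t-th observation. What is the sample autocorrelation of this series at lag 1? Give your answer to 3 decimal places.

Mean ȳ = (-5 − 12 − 6 − 10 − 13 − 4 − 7 − 1)/8 = -7.2500
Deviations from mean: 2.2500, -4.7500, 1.2500, -2.7500, -5.7500, 3.2500, 0.2500, 6.2500
Σ(y_t−ȳ)(y_{t+1}−ȳ) = (-10.6875) + (-5.9375) + (-3.4375) + (15.8125) + (-18.6875) + (0.8125) + (1.5625) = -20.5625
Denominator Σ(y_t−ȳ)² = 119.5000
r_1 = -20.5625 / 119.5000 = -0.172

-0.172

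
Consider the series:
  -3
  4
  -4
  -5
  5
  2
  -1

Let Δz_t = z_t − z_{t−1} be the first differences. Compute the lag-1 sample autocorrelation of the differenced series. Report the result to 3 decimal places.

-0.339

First differences Δz: 7, -8, -1, 10, -3, -3
Mean of differences = 0.3333
Numerator Σ(Δz_t−Δz̄)(Δz_{t+1}−Δz̄) = -78.4444
Denominator Σ(Δz_t−Δz̄)² = 231.3333
r_1(Δz) = -78.4444 / 231.3333 = -0.339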